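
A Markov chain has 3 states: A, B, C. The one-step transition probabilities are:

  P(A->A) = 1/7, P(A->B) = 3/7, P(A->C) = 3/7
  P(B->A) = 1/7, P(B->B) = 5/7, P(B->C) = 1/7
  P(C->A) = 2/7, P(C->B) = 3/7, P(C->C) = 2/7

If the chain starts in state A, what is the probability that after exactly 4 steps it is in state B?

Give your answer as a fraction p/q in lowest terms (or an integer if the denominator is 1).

Computing P^4 by repeated multiplication:
P^1 =
  A: [1/7, 3/7, 3/7]
  B: [1/7, 5/7, 1/7]
  C: [2/7, 3/7, 2/7]
P^2 =
  A: [10/49, 27/49, 12/49]
  B: [8/49, 31/49, 10/49]
  C: [9/49, 27/49, 13/49]
P^3 =
  A: [61/343, 201/343, 81/343]
  B: [59/343, 209/343, 75/343]
  C: [62/343, 201/343, 80/343]
P^4 =
  A: [424/2401, 1431/2401, 78/343]
  B: [418/2401, 1447/2401, 536/2401]
  C: [423/2401, 1431/2401, 547/2401]

(P^4)[A -> B] = 1431/2401

Answer: 1431/2401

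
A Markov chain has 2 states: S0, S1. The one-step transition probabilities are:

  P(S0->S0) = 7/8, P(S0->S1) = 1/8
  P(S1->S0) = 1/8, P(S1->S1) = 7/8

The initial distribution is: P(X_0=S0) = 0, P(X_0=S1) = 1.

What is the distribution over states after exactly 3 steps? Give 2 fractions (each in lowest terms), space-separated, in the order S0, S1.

Propagating the distribution step by step (d_{t+1} = d_t * P):
d_0 = (S0=0, S1=1)
  d_1[S0] = 0*7/8 + 1*1/8 = 1/8
  d_1[S1] = 0*1/8 + 1*7/8 = 7/8
d_1 = (S0=1/8, S1=7/8)
  d_2[S0] = 1/8*7/8 + 7/8*1/8 = 7/32
  d_2[S1] = 1/8*1/8 + 7/8*7/8 = 25/32
d_2 = (S0=7/32, S1=25/32)
  d_3[S0] = 7/32*7/8 + 25/32*1/8 = 37/128
  d_3[S1] = 7/32*1/8 + 25/32*7/8 = 91/128
d_3 = (S0=37/128, S1=91/128)

Answer: 37/128 91/128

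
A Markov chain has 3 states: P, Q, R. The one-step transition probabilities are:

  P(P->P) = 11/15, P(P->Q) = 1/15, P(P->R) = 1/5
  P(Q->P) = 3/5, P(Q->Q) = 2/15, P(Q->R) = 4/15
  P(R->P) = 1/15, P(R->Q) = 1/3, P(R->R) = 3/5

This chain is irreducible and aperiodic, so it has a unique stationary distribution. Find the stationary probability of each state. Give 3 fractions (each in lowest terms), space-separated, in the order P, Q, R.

The stationary distribution satisfies pi = pi * P, i.e.:
  pi_P = 11/15*pi_P + 3/5*pi_Q + 1/15*pi_R
  pi_Q = 1/15*pi_P + 2/15*pi_Q + 1/3*pi_R
  pi_R = 1/5*pi_P + 4/15*pi_Q + 3/5*pi_R
with normalization: pi_P + pi_Q + pi_R = 1.

Using the first 2 balance equations plus normalization, the linear system A*pi = b is:
  [-4/15, 3/5, 1/15] . pi = 0
  [1/15, -13/15, 1/3] . pi = 0
  [1, 1, 1] . pi = 1

Solving yields:
  pi_P = 29/61
  pi_Q = 21/122
  pi_R = 43/122

Verification (pi * P):
  29/61*11/15 + 21/122*3/5 + 43/122*1/15 = 29/61 = pi_P  (ok)
  29/61*1/15 + 21/122*2/15 + 43/122*1/3 = 21/122 = pi_Q  (ok)
  29/61*1/5 + 21/122*4/15 + 43/122*3/5 = 43/122 = pi_R  (ok)

Answer: 29/61 21/122 43/122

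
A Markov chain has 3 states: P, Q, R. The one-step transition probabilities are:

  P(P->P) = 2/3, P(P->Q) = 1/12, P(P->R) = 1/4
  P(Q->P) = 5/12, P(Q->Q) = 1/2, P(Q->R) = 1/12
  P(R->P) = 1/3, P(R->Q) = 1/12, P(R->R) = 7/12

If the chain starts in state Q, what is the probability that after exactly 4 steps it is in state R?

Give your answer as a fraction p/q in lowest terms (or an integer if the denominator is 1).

Answer: 1579/5184

Derivation:
Computing P^4 by repeated multiplication:
P^1 =
  P: [2/3, 1/12, 1/4]
  Q: [5/12, 1/2, 1/12]
  R: [1/3, 1/12, 7/12]
P^2 =
  P: [9/16, 17/144, 23/72]
  Q: [37/72, 7/24, 7/36]
  R: [65/144, 17/144, 31/72]
P^3 =
  P: [917/1728, 229/1728, 97/288]
  Q: [457/864, 59/288, 115/432]
  R: [853/1728, 229/1728, 323/864]
P^4 =
  P: [1201/2304, 2873/20736, 3527/10368]
  Q: [5461/10368, 583/3456, 1579/5184]
  R: [10553/20736, 2873/20736, 3655/10368]

(P^4)[Q -> R] = 1579/5184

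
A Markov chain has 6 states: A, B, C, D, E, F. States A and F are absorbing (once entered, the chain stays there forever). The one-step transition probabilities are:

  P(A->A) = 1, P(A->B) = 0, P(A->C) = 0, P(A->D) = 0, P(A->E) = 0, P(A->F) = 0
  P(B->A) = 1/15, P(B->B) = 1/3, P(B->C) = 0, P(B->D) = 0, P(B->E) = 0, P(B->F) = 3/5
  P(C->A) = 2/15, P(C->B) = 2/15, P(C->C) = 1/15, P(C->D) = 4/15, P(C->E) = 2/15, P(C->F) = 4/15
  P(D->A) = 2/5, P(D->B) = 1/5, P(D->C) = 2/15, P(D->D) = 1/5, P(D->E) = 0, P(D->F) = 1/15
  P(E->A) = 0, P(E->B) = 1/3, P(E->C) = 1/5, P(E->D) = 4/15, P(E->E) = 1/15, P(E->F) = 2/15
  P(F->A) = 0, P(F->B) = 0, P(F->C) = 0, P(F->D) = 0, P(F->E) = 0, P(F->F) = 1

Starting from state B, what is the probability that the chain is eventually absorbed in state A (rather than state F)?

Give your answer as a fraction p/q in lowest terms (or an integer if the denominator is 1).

Let a_i = P(absorbed in A | start in state i).
Boundary conditions: a_A = 1, a_F = 0.
For each transient state i, a_i = sum_j P(i->j) * a_j:
  a_B = 1/15*a_A + 1/3*a_B + 0*a_C + 0*a_D + 0*a_E + 3/5*a_F
  a_C = 2/15*a_A + 2/15*a_B + 1/15*a_C + 4/15*a_D + 2/15*a_E + 4/15*a_F
  a_D = 2/5*a_A + 1/5*a_B + 2/15*a_C + 1/5*a_D + 0*a_E + 1/15*a_F
  a_E = 0*a_A + 1/3*a_B + 1/5*a_C + 4/15*a_D + 1/15*a_E + 2/15*a_F

Substituting a_A = 1 and a_F = 0, rearrange to (I - Q) a = r where r[i] = P(i -> A):
  [2/3, 0, 0, 0] . (a_B, a_C, a_D, a_E) = 1/15
  [-2/15, 14/15, -4/15, -2/15] . (a_B, a_C, a_D, a_E) = 2/15
  [-1/5, -2/15, 4/5, 0] . (a_B, a_C, a_D, a_E) = 2/5
  [-1/3, -1/5, -4/15, 14/15] . (a_B, a_C, a_D, a_E) = 0

Solving yields:
  a_B = 1/10
  a_C = 981/2690
  a_D = 6303/10760
  a_E = 1513/5380

Starting state is B, so the absorption probability is a_B = 1/10.

Answer: 1/10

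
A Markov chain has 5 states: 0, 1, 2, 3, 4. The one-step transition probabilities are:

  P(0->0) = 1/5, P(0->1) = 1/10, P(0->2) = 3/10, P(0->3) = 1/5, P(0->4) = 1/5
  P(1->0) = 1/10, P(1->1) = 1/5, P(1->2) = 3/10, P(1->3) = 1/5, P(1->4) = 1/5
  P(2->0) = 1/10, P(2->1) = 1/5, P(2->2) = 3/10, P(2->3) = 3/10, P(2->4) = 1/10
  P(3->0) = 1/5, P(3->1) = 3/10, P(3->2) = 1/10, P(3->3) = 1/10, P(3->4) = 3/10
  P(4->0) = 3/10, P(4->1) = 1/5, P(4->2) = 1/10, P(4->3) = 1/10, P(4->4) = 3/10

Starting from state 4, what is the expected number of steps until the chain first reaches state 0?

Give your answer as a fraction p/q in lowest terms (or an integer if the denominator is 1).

Answer: 3940/809

Derivation:
Let h_i = expected steps to first reach 0 from state i.
Boundary: h_0 = 0.
First-step equations for the other states:
  h_1 = 1 + 1/10*h_0 + 1/5*h_1 + 3/10*h_2 + 1/5*h_3 + 1/5*h_4
  h_2 = 1 + 1/10*h_0 + 1/5*h_1 + 3/10*h_2 + 3/10*h_3 + 1/10*h_4
  h_3 = 1 + 1/5*h_0 + 3/10*h_1 + 1/10*h_2 + 1/10*h_3 + 3/10*h_4
  h_4 = 1 + 3/10*h_0 + 1/5*h_1 + 1/10*h_2 + 1/10*h_3 + 3/10*h_4

Substituting h_0 = 0 and rearranging gives the linear system (I - Q) h = 1:
  [4/5, -3/10, -1/5, -1/5] . (h_1, h_2, h_3, h_4) = 1
  [-1/5, 7/10, -3/10, -1/10] . (h_1, h_2, h_3, h_4) = 1
  [-3/10, -1/10, 9/10, -3/10] . (h_1, h_2, h_3, h_4) = 1
  [-1/5, -1/10, -1/10, 7/10] . (h_1, h_2, h_3, h_4) = 1

Solving yields:
  h_1 = 5000/809
  h_2 = 5050/809
  h_3 = 4440/809
  h_4 = 3940/809

Starting state is 4, so the expected hitting time is h_4 = 3940/809.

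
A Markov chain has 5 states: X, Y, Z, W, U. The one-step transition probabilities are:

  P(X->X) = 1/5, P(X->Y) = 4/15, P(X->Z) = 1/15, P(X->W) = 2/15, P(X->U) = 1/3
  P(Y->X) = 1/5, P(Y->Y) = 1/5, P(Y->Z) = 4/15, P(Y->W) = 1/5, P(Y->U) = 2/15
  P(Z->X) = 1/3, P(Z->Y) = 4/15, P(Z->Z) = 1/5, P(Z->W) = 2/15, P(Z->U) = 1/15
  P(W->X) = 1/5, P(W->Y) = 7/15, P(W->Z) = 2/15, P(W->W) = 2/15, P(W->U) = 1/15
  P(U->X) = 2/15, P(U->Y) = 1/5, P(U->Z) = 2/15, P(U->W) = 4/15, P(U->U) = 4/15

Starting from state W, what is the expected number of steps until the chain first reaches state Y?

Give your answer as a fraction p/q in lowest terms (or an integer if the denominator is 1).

Let h_i = expected steps to first reach Y from state i.
Boundary: h_Y = 0.
First-step equations for the other states:
  h_X = 1 + 1/5*h_X + 4/15*h_Y + 1/15*h_Z + 2/15*h_W + 1/3*h_U
  h_Z = 1 + 1/3*h_X + 4/15*h_Y + 1/5*h_Z + 2/15*h_W + 1/15*h_U
  h_W = 1 + 1/5*h_X + 7/15*h_Y + 2/15*h_Z + 2/15*h_W + 1/15*h_U
  h_U = 1 + 2/15*h_X + 1/5*h_Y + 2/15*h_Z + 4/15*h_W + 4/15*h_U

Substituting h_Y = 0 and rearranging gives the linear system (I - Q) h = 1:
  [4/5, -1/15, -2/15, -1/3] . (h_X, h_Z, h_W, h_U) = 1
  [-1/3, 4/5, -2/15, -1/15] . (h_X, h_Z, h_W, h_U) = 1
  [-1/5, -2/15, 13/15, -1/15] . (h_X, h_Z, h_W, h_U) = 1
  [-2/15, -2/15, -4/15, 11/15] . (h_X, h_Z, h_W, h_U) = 1

Solving yields:
  h_X = 49380/14003
  h_Z = 4440/1273
  h_W = 39000/14003
  h_U = 51135/14003

Starting state is W, so the expected hitting time is h_W = 39000/14003.

Answer: 39000/14003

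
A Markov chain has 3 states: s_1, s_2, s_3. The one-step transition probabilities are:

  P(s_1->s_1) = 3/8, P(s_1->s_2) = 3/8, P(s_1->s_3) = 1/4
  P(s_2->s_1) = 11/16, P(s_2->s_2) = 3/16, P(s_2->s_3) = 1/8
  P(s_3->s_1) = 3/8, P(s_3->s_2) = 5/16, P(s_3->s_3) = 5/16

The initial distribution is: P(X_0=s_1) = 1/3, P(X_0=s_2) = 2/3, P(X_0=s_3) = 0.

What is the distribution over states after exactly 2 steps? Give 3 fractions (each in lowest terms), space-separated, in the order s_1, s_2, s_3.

Answer: 29/64 61/192 11/48

Derivation:
Propagating the distribution step by step (d_{t+1} = d_t * P):
d_0 = (s_1=1/3, s_2=2/3, s_3=0)
  d_1[s_1] = 1/3*3/8 + 2/3*11/16 + 0*3/8 = 7/12
  d_1[s_2] = 1/3*3/8 + 2/3*3/16 + 0*5/16 = 1/4
  d_1[s_3] = 1/3*1/4 + 2/3*1/8 + 0*5/16 = 1/6
d_1 = (s_1=7/12, s_2=1/4, s_3=1/6)
  d_2[s_1] = 7/12*3/8 + 1/4*11/16 + 1/6*3/8 = 29/64
  d_2[s_2] = 7/12*3/8 + 1/4*3/16 + 1/6*5/16 = 61/192
  d_2[s_3] = 7/12*1/4 + 1/4*1/8 + 1/6*5/16 = 11/48
d_2 = (s_1=29/64, s_2=61/192, s_3=11/48)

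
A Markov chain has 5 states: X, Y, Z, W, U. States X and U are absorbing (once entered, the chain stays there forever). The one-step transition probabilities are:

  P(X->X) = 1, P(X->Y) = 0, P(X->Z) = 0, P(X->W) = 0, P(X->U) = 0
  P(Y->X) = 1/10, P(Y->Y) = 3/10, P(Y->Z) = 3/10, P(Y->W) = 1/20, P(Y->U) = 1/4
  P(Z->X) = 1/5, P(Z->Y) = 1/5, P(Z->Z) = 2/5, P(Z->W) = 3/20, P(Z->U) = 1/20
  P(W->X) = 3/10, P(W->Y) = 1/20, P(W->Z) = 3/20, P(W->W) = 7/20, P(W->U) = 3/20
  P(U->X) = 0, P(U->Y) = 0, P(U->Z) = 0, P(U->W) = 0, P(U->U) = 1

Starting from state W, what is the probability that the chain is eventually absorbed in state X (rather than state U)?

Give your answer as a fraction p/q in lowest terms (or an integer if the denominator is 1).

Let a_i = P(absorbed in X | start in state i).
Boundary conditions: a_X = 1, a_U = 0.
For each transient state i, a_i = sum_j P(i->j) * a_j:
  a_Y = 1/10*a_X + 3/10*a_Y + 3/10*a_Z + 1/20*a_W + 1/4*a_U
  a_Z = 1/5*a_X + 1/5*a_Y + 2/5*a_Z + 3/20*a_W + 1/20*a_U
  a_W = 3/10*a_X + 1/20*a_Y + 3/20*a_Z + 7/20*a_W + 3/20*a_U

Substituting a_X = 1 and a_U = 0, rearrange to (I - Q) a = r where r[i] = P(i -> X):
  [7/10, -3/10, -1/20] . (a_Y, a_Z, a_W) = 1/10
  [-1/5, 3/5, -3/20] . (a_Y, a_Z, a_W) = 1/5
  [-1/20, -3/20, 13/20] . (a_Y, a_Z, a_W) = 3/10

Solving yields:
  a_Y = 133/284
  a_Z = 185/284
  a_W = 46/71

Starting state is W, so the absorption probability is a_W = 46/71.

Answer: 46/71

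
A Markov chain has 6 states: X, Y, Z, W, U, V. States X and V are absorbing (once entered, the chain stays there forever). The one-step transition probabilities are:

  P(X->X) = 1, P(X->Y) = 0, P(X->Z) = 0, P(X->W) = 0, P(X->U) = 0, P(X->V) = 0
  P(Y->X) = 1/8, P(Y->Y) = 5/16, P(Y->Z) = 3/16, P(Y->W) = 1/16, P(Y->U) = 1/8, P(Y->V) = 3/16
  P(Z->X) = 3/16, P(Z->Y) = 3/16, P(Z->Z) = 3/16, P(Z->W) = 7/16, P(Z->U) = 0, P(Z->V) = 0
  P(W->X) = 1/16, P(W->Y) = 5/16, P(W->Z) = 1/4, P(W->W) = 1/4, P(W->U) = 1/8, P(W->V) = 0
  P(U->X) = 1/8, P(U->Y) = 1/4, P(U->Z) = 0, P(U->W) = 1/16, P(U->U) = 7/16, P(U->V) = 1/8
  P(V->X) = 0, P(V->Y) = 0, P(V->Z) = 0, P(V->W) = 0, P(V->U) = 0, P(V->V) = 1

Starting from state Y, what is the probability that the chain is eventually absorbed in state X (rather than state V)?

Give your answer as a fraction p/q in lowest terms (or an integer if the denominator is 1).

Let a_i = P(absorbed in X | start in state i).
Boundary conditions: a_X = 1, a_V = 0.
For each transient state i, a_i = sum_j P(i->j) * a_j:
  a_Y = 1/8*a_X + 5/16*a_Y + 3/16*a_Z + 1/16*a_W + 1/8*a_U + 3/16*a_V
  a_Z = 3/16*a_X + 3/16*a_Y + 3/16*a_Z + 7/16*a_W + 0*a_U + 0*a_V
  a_W = 1/16*a_X + 5/16*a_Y + 1/4*a_Z + 1/4*a_W + 1/8*a_U + 0*a_V
  a_U = 1/8*a_X + 1/4*a_Y + 0*a_Z + 1/16*a_W + 7/16*a_U + 1/8*a_V

Substituting a_X = 1 and a_V = 0, rearrange to (I - Q) a = r where r[i] = P(i -> X):
  [11/16, -3/16, -1/16, -1/8] . (a_Y, a_Z, a_W, a_U) = 1/8
  [-3/16, 13/16, -7/16, 0] . (a_Y, a_Z, a_W, a_U) = 3/16
  [-5/16, -1/4, 3/4, -1/8] . (a_Y, a_Z, a_W, a_U) = 1/16
  [-1/4, 0, -1/16, 9/16] . (a_Y, a_Z, a_W, a_U) = 1/8

Solving yields:
  a_Y = 2159/4172
  a_Z = 5673/8344
  a_W = 5109/8344
  a_U = 4341/8344

Starting state is Y, so the absorption probability is a_Y = 2159/4172.

Answer: 2159/4172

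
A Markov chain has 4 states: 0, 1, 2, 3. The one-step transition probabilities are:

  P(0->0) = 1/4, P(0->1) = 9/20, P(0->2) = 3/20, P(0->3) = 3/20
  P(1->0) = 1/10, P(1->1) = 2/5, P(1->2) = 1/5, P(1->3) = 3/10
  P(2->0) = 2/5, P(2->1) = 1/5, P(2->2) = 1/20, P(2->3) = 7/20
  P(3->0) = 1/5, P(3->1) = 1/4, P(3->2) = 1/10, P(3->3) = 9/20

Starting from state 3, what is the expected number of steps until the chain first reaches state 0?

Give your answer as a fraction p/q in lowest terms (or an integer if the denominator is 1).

Let h_i = expected steps to first reach 0 from state i.
Boundary: h_0 = 0.
First-step equations for the other states:
  h_1 = 1 + 1/10*h_0 + 2/5*h_1 + 1/5*h_2 + 3/10*h_3
  h_2 = 1 + 2/5*h_0 + 1/5*h_1 + 1/20*h_2 + 7/20*h_3
  h_3 = 1 + 1/5*h_0 + 1/4*h_1 + 1/10*h_2 + 9/20*h_3

Substituting h_0 = 0 and rearranging gives the linear system (I - Q) h = 1:
  [3/5, -1/5, -3/10] . (h_1, h_2, h_3) = 1
  [-1/5, 19/20, -7/20] . (h_1, h_2, h_3) = 1
  [-1/4, -1/10, 11/20] . (h_1, h_2, h_3) = 1

Solving yields:
  h_1 = 3930/703
  h_2 = 2890/703
  h_3 = 3590/703

Starting state is 3, so the expected hitting time is h_3 = 3590/703.

Answer: 3590/703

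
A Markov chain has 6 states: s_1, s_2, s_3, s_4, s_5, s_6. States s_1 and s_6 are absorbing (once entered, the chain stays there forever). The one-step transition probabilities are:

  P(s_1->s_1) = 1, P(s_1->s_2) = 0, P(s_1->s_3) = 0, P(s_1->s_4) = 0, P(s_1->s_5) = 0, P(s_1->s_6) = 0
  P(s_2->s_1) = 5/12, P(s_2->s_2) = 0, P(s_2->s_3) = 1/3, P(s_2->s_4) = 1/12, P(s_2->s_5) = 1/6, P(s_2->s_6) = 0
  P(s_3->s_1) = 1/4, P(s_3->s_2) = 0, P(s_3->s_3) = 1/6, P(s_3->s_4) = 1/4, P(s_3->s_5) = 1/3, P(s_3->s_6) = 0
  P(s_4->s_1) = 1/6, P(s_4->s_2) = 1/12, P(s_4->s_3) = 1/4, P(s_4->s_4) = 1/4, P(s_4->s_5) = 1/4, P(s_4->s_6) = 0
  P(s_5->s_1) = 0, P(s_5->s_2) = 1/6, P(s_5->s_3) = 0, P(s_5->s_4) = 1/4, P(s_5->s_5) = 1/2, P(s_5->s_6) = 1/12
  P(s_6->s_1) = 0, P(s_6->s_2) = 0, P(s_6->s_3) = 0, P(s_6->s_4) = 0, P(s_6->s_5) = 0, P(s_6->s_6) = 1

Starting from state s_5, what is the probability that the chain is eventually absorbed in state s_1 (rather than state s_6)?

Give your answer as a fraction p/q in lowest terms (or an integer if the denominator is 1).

Let a_i = P(absorbed in s_1 | start in state i).
Boundary conditions: a_s_1 = 1, a_s_6 = 0.
For each transient state i, a_i = sum_j P(i->j) * a_j:
  a_s_2 = 5/12*a_s_1 + 0*a_s_2 + 1/3*a_s_3 + 1/12*a_s_4 + 1/6*a_s_5 + 0*a_s_6
  a_s_3 = 1/4*a_s_1 + 0*a_s_2 + 1/6*a_s_3 + 1/4*a_s_4 + 1/3*a_s_5 + 0*a_s_6
  a_s_4 = 1/6*a_s_1 + 1/12*a_s_2 + 1/4*a_s_3 + 1/4*a_s_4 + 1/4*a_s_5 + 0*a_s_6
  a_s_5 = 0*a_s_1 + 1/6*a_s_2 + 0*a_s_3 + 1/4*a_s_4 + 1/2*a_s_5 + 1/12*a_s_6

Substituting a_s_1 = 1 and a_s_6 = 0, rearrange to (I - Q) a = r where r[i] = P(i -> s_1):
  [1, -1/3, -1/12, -1/6] . (a_s_2, a_s_3, a_s_4, a_s_5) = 5/12
  [0, 5/6, -1/4, -1/3] . (a_s_2, a_s_3, a_s_4, a_s_5) = 1/4
  [-1/12, -1/4, 3/4, -1/4] . (a_s_2, a_s_3, a_s_4, a_s_5) = 1/6
  [-1/6, 0, -1/4, 1/2] . (a_s_2, a_s_3, a_s_4, a_s_5) = 0

Solving yields:
  a_s_2 = 61/69
  a_s_3 = 1385/1656
  a_s_4 = 77/92
  a_s_5 = 1181/1656

Starting state is s_5, so the absorption probability is a_s_5 = 1181/1656.

Answer: 1181/1656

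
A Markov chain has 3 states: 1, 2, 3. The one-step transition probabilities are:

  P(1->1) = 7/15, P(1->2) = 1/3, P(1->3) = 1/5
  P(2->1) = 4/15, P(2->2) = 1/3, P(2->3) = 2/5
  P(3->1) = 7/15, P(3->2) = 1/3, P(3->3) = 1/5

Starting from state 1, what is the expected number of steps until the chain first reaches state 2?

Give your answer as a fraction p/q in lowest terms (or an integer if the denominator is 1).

Answer: 3

Derivation:
Let h_i = expected steps to first reach 2 from state i.
Boundary: h_2 = 0.
First-step equations for the other states:
  h_1 = 1 + 7/15*h_1 + 1/3*h_2 + 1/5*h_3
  h_3 = 1 + 7/15*h_1 + 1/3*h_2 + 1/5*h_3

Substituting h_2 = 0 and rearranging gives the linear system (I - Q) h = 1:
  [8/15, -1/5] . (h_1, h_3) = 1
  [-7/15, 4/5] . (h_1, h_3) = 1

Solving yields:
  h_1 = 3
  h_3 = 3

Starting state is 1, so the expected hitting time is h_1 = 3.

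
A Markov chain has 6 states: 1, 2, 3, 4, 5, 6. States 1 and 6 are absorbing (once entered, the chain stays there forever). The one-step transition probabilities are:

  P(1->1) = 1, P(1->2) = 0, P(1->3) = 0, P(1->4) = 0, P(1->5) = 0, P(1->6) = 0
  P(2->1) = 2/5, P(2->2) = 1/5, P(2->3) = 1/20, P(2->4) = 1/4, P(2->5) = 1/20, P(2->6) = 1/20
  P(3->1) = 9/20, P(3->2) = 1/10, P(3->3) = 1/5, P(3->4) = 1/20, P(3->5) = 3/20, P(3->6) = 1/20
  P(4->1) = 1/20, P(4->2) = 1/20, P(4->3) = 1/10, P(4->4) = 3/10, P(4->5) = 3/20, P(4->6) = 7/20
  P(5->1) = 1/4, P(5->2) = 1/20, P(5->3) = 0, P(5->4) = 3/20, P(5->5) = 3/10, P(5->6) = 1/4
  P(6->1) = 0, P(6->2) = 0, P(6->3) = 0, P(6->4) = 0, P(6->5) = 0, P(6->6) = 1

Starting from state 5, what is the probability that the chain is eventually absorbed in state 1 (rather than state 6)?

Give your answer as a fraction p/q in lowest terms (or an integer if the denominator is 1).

Let a_i = P(absorbed in 1 | start in state i).
Boundary conditions: a_1 = 1, a_6 = 0.
For each transient state i, a_i = sum_j P(i->j) * a_j:
  a_2 = 2/5*a_1 + 1/5*a_2 + 1/20*a_3 + 1/4*a_4 + 1/20*a_5 + 1/20*a_6
  a_3 = 9/20*a_1 + 1/10*a_2 + 1/5*a_3 + 1/20*a_4 + 3/20*a_5 + 1/20*a_6
  a_4 = 1/20*a_1 + 1/20*a_2 + 1/10*a_3 + 3/10*a_4 + 3/20*a_5 + 7/20*a_6
  a_5 = 1/4*a_1 + 1/20*a_2 + 0*a_3 + 3/20*a_4 + 3/10*a_5 + 1/4*a_6

Substituting a_1 = 1 and a_6 = 0, rearrange to (I - Q) a = r where r[i] = P(i -> 1):
  [4/5, -1/20, -1/4, -1/20] . (a_2, a_3, a_4, a_5) = 2/5
  [-1/10, 4/5, -1/20, -3/20] . (a_2, a_3, a_4, a_5) = 9/20
  [-1/20, -1/10, 7/10, -3/20] . (a_2, a_3, a_4, a_5) = 1/20
  [-1/20, 0, -3/20, 7/10] . (a_2, a_3, a_4, a_5) = 1/4

Solving yields:
  a_2 = 10147/14914
  a_3 = 5649/7457
  a_4 = 4927/14914
  a_5 = 7107/14914

Starting state is 5, so the absorption probability is a_5 = 7107/14914.

Answer: 7107/14914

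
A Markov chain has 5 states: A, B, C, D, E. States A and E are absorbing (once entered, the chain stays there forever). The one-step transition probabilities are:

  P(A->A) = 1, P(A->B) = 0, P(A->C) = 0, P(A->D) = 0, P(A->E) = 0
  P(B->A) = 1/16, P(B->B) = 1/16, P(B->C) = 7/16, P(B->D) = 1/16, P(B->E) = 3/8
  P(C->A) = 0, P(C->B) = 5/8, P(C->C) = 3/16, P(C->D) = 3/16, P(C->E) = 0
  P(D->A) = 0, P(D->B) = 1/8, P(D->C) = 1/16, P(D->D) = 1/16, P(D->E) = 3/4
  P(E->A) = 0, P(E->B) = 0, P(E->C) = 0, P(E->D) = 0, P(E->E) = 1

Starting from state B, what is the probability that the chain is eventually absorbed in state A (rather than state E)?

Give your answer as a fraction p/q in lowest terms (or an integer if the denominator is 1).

Let a_i = P(absorbed in A | start in state i).
Boundary conditions: a_A = 1, a_E = 0.
For each transient state i, a_i = sum_j P(i->j) * a_j:
  a_B = 1/16*a_A + 1/16*a_B + 7/16*a_C + 1/16*a_D + 3/8*a_E
  a_C = 0*a_A + 5/8*a_B + 3/16*a_C + 3/16*a_D + 0*a_E
  a_D = 0*a_A + 1/8*a_B + 1/16*a_C + 1/16*a_D + 3/4*a_E

Substituting a_A = 1 and a_E = 0, rearrange to (I - Q) a = r where r[i] = P(i -> A):
  [15/16, -7/16, -1/16] . (a_B, a_C, a_D) = 1/16
  [-5/8, 13/16, -3/16] . (a_B, a_C, a_D) = 0
  [-1/8, -1/16, 15/16] . (a_B, a_C, a_D) = 0

Solving yields:
  a_B = 8/73
  a_C = 13/146
  a_D = 3/146

Starting state is B, so the absorption probability is a_B = 8/73.

Answer: 8/73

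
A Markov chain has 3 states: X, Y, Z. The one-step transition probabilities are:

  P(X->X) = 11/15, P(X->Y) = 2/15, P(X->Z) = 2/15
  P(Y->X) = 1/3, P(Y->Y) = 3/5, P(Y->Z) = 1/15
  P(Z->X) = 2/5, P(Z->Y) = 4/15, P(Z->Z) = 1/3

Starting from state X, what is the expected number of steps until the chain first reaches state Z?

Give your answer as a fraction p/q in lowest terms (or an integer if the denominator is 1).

Let h_i = expected steps to first reach Z from state i.
Boundary: h_Z = 0.
First-step equations for the other states:
  h_X = 1 + 11/15*h_X + 2/15*h_Y + 2/15*h_Z
  h_Y = 1 + 1/3*h_X + 3/5*h_Y + 1/15*h_Z

Substituting h_Z = 0 and rearranging gives the linear system (I - Q) h = 1:
  [4/15, -2/15] . (h_X, h_Y) = 1
  [-1/3, 2/5] . (h_X, h_Y) = 1

Solving yields:
  h_X = 60/7
  h_Y = 135/14

Starting state is X, so the expected hitting time is h_X = 60/7.

Answer: 60/7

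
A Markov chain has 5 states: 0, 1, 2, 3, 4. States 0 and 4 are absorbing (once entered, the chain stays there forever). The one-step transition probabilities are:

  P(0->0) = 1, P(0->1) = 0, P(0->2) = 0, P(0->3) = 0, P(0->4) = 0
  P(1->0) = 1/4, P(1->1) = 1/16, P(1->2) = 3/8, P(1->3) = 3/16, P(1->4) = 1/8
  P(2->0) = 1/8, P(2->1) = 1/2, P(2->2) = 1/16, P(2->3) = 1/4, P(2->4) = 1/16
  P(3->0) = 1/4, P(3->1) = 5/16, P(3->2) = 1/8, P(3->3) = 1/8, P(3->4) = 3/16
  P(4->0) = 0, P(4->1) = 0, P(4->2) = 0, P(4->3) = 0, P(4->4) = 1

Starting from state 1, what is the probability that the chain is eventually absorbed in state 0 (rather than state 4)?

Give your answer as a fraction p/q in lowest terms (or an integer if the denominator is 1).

Let a_i = P(absorbed in 0 | start in state i).
Boundary conditions: a_0 = 1, a_4 = 0.
For each transient state i, a_i = sum_j P(i->j) * a_j:
  a_1 = 1/4*a_0 + 1/16*a_1 + 3/8*a_2 + 3/16*a_3 + 1/8*a_4
  a_2 = 1/8*a_0 + 1/2*a_1 + 1/16*a_2 + 1/4*a_3 + 1/16*a_4
  a_3 = 1/4*a_0 + 5/16*a_1 + 1/8*a_2 + 1/8*a_3 + 3/16*a_4

Substituting a_0 = 1 and a_4 = 0, rearrange to (I - Q) a = r where r[i] = P(i -> 0):
  [15/16, -3/8, -3/16] . (a_1, a_2, a_3) = 1/4
  [-1/2, 15/16, -1/4] . (a_1, a_2, a_3) = 1/8
  [-5/16, -1/8, 7/8] . (a_1, a_2, a_3) = 1/4

Solving yields:
  a_1 = 1264/1965
  a_2 = 418/655
  a_3 = 1192/1965

Starting state is 1, so the absorption probability is a_1 = 1264/1965.

Answer: 1264/1965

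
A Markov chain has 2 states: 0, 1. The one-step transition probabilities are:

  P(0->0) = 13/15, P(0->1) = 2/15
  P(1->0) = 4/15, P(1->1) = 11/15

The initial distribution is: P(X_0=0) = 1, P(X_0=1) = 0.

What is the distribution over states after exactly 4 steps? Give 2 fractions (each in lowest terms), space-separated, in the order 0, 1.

Answer: 1331/1875 544/1875

Derivation:
Propagating the distribution step by step (d_{t+1} = d_t * P):
d_0 = (0=1, 1=0)
  d_1[0] = 1*13/15 + 0*4/15 = 13/15
  d_1[1] = 1*2/15 + 0*11/15 = 2/15
d_1 = (0=13/15, 1=2/15)
  d_2[0] = 13/15*13/15 + 2/15*4/15 = 59/75
  d_2[1] = 13/15*2/15 + 2/15*11/15 = 16/75
d_2 = (0=59/75, 1=16/75)
  d_3[0] = 59/75*13/15 + 16/75*4/15 = 277/375
  d_3[1] = 59/75*2/15 + 16/75*11/15 = 98/375
d_3 = (0=277/375, 1=98/375)
  d_4[0] = 277/375*13/15 + 98/375*4/15 = 1331/1875
  d_4[1] = 277/375*2/15 + 98/375*11/15 = 544/1875
d_4 = (0=1331/1875, 1=544/1875)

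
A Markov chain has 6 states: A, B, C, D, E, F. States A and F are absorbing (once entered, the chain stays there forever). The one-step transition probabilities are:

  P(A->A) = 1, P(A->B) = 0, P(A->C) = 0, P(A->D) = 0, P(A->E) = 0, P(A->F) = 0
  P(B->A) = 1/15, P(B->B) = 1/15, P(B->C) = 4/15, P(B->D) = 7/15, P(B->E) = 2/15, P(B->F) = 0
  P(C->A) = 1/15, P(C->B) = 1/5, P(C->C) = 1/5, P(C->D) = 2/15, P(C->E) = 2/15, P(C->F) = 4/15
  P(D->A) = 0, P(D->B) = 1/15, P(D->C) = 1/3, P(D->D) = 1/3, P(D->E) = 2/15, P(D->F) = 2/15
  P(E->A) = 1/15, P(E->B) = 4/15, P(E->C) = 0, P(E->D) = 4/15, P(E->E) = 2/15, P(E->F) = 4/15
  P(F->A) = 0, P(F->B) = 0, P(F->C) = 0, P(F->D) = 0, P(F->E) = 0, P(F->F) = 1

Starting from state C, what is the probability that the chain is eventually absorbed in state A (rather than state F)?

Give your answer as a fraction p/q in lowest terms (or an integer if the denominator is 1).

Answer: 2397/11627

Derivation:
Let a_i = P(absorbed in A | start in state i).
Boundary conditions: a_A = 1, a_F = 0.
For each transient state i, a_i = sum_j P(i->j) * a_j:
  a_B = 1/15*a_A + 1/15*a_B + 4/15*a_C + 7/15*a_D + 2/15*a_E + 0*a_F
  a_C = 1/15*a_A + 1/5*a_B + 1/5*a_C + 2/15*a_D + 2/15*a_E + 4/15*a_F
  a_D = 0*a_A + 1/15*a_B + 1/3*a_C + 1/3*a_D + 2/15*a_E + 2/15*a_F
  a_E = 1/15*a_A + 4/15*a_B + 0*a_C + 4/15*a_D + 2/15*a_E + 4/15*a_F

Substituting a_A = 1 and a_F = 0, rearrange to (I - Q) a = r where r[i] = P(i -> A):
  [14/15, -4/15, -7/15, -2/15] . (a_B, a_C, a_D, a_E) = 1/15
  [-1/5, 4/5, -2/15, -2/15] . (a_B, a_C, a_D, a_E) = 1/15
  [-1/15, -1/3, 2/3, -2/15] . (a_B, a_C, a_D, a_E) = 0
  [-4/15, 0, -4/15, 13/15] . (a_B, a_C, a_D, a_E) = 1/15

Solving yields:
  a_B = 2831/11627
  a_C = 2397/11627
  a_D = 1955/11627
  a_E = 2367/11627

Starting state is C, so the absorption probability is a_C = 2397/11627.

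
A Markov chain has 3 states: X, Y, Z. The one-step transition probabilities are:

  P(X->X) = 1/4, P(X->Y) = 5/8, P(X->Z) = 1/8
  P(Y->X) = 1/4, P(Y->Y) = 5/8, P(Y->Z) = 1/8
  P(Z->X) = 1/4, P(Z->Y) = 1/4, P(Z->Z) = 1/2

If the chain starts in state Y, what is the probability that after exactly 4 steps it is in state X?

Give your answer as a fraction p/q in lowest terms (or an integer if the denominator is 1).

Answer: 1/4

Derivation:
Computing P^4 by repeated multiplication:
P^1 =
  X: [1/4, 5/8, 1/8]
  Y: [1/4, 5/8, 1/8]
  Z: [1/4, 1/4, 1/2]
P^2 =
  X: [1/4, 37/64, 11/64]
  Y: [1/4, 37/64, 11/64]
  Z: [1/4, 7/16, 5/16]
P^3 =
  X: [1/4, 287/512, 97/512]
  Y: [1/4, 287/512, 97/512]
  Z: [1/4, 65/128, 31/128]
P^4 =
  X: [1/4, 2269/4096, 803/4096]
  Y: [1/4, 2269/4096, 803/4096]
  Z: [1/4, 547/1024, 221/1024]

(P^4)[Y -> X] = 1/4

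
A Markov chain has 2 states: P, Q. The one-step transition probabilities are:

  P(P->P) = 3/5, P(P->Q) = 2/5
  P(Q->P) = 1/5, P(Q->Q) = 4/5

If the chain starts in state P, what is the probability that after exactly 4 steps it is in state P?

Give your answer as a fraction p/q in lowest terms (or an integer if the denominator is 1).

Answer: 219/625

Derivation:
Computing P^4 by repeated multiplication:
P^1 =
  P: [3/5, 2/5]
  Q: [1/5, 4/5]
P^2 =
  P: [11/25, 14/25]
  Q: [7/25, 18/25]
P^3 =
  P: [47/125, 78/125]
  Q: [39/125, 86/125]
P^4 =
  P: [219/625, 406/625]
  Q: [203/625, 422/625]

(P^4)[P -> P] = 219/625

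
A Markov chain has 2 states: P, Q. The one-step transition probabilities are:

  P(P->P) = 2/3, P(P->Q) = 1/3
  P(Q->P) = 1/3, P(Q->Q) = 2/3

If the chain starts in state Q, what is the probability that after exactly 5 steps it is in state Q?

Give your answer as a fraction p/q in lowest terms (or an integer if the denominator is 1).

Computing P^5 by repeated multiplication:
P^1 =
  P: [2/3, 1/3]
  Q: [1/3, 2/3]
P^2 =
  P: [5/9, 4/9]
  Q: [4/9, 5/9]
P^3 =
  P: [14/27, 13/27]
  Q: [13/27, 14/27]
P^4 =
  P: [41/81, 40/81]
  Q: [40/81, 41/81]
P^5 =
  P: [122/243, 121/243]
  Q: [121/243, 122/243]

(P^5)[Q -> Q] = 122/243

Answer: 122/243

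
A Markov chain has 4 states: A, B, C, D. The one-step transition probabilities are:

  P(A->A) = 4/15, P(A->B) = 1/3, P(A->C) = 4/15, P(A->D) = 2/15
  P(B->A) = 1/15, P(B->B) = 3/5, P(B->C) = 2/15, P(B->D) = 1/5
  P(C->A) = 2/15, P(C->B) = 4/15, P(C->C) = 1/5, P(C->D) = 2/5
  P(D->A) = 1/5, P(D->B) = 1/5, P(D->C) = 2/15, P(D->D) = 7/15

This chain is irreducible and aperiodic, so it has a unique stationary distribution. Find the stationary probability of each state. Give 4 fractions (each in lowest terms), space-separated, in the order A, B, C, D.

Answer: 136/921 118/307 151/921 280/921

Derivation:
The stationary distribution satisfies pi = pi * P, i.e.:
  pi_A = 4/15*pi_A + 1/15*pi_B + 2/15*pi_C + 1/5*pi_D
  pi_B = 1/3*pi_A + 3/5*pi_B + 4/15*pi_C + 1/5*pi_D
  pi_C = 4/15*pi_A + 2/15*pi_B + 1/5*pi_C + 2/15*pi_D
  pi_D = 2/15*pi_A + 1/5*pi_B + 2/5*pi_C + 7/15*pi_D
with normalization: pi_A + pi_B + pi_C + pi_D = 1.

Using the first 3 balance equations plus normalization, the linear system A*pi = b is:
  [-11/15, 1/15, 2/15, 1/5] . pi = 0
  [1/3, -2/5, 4/15, 1/5] . pi = 0
  [4/15, 2/15, -4/5, 2/15] . pi = 0
  [1, 1, 1, 1] . pi = 1

Solving yields:
  pi_A = 136/921
  pi_B = 118/307
  pi_C = 151/921
  pi_D = 280/921

Verification (pi * P):
  136/921*4/15 + 118/307*1/15 + 151/921*2/15 + 280/921*1/5 = 136/921 = pi_A  (ok)
  136/921*1/3 + 118/307*3/5 + 151/921*4/15 + 280/921*1/5 = 118/307 = pi_B  (ok)
  136/921*4/15 + 118/307*2/15 + 151/921*1/5 + 280/921*2/15 = 151/921 = pi_C  (ok)
  136/921*2/15 + 118/307*1/5 + 151/921*2/5 + 280/921*7/15 = 280/921 = pi_D  (ok)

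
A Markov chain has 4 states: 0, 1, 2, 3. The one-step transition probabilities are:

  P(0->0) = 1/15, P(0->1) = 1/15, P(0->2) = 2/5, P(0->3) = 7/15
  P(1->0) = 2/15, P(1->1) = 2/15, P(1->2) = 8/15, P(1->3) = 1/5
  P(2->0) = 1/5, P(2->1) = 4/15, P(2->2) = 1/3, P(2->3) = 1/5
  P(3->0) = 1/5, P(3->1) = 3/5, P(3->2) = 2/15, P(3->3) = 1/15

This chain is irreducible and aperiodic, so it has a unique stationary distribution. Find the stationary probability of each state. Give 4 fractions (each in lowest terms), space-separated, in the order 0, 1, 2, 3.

The stationary distribution satisfies pi = pi * P, i.e.:
  pi_0 = 1/15*pi_0 + 2/15*pi_1 + 1/5*pi_2 + 1/5*pi_3
  pi_1 = 1/15*pi_0 + 2/15*pi_1 + 4/15*pi_2 + 3/5*pi_3
  pi_2 = 2/5*pi_0 + 8/15*pi_1 + 1/3*pi_2 + 2/15*pi_3
  pi_3 = 7/15*pi_0 + 1/5*pi_1 + 1/5*pi_2 + 1/15*pi_3
with normalization: pi_0 + pi_1 + pi_2 + pi_3 = 1.

Using the first 3 balance equations plus normalization, the linear system A*pi = b is:
  [-14/15, 2/15, 1/5, 1/5] . pi = 0
  [1/15, -13/15, 4/15, 3/5] . pi = 0
  [2/5, 8/15, -2/3, 2/15] . pi = 0
  [1, 1, 1, 1] . pi = 1

Solving yields:
  pi_0 = 392/2441
  pi_1 = 659/2441
  pi_2 = 867/2441
  pi_3 = 523/2441

Verification (pi * P):
  392/2441*1/15 + 659/2441*2/15 + 867/2441*1/5 + 523/2441*1/5 = 392/2441 = pi_0  (ok)
  392/2441*1/15 + 659/2441*2/15 + 867/2441*4/15 + 523/2441*3/5 = 659/2441 = pi_1  (ok)
  392/2441*2/5 + 659/2441*8/15 + 867/2441*1/3 + 523/2441*2/15 = 867/2441 = pi_2  (ok)
  392/2441*7/15 + 659/2441*1/5 + 867/2441*1/5 + 523/2441*1/15 = 523/2441 = pi_3  (ok)

Answer: 392/2441 659/2441 867/2441 523/2441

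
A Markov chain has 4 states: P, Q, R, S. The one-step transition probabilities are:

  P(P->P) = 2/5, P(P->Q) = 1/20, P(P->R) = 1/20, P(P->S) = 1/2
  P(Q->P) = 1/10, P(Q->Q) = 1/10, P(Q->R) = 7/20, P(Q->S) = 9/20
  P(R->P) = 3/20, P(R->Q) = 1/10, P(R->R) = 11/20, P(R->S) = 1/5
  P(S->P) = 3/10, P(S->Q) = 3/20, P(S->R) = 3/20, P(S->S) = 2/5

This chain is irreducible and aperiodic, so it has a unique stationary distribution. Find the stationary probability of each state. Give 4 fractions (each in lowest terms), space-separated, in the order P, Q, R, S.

The stationary distribution satisfies pi = pi * P, i.e.:
  pi_P = 2/5*pi_P + 1/10*pi_Q + 3/20*pi_R + 3/10*pi_S
  pi_Q = 1/20*pi_P + 1/10*pi_Q + 1/10*pi_R + 3/20*pi_S
  pi_R = 1/20*pi_P + 7/20*pi_Q + 11/20*pi_R + 3/20*pi_S
  pi_S = 1/2*pi_P + 9/20*pi_Q + 1/5*pi_R + 2/5*pi_S
with normalization: pi_P + pi_Q + pi_R + pi_S = 1.

Using the first 3 balance equations plus normalization, the linear system A*pi = b is:
  [-3/5, 1/10, 3/20, 3/10] . pi = 0
  [1/20, -9/10, 1/10, 3/20] . pi = 0
  [1/20, 7/20, -9/20, 3/20] . pi = 0
  [1, 1, 1, 1] . pi = 1

Solving yields:
  pi_P = 1179/4370
  pi_Q = 231/2185
  pi_R = 105/437
  pi_S = 73/190

Verification (pi * P):
  1179/4370*2/5 + 231/2185*1/10 + 105/437*3/20 + 73/190*3/10 = 1179/4370 = pi_P  (ok)
  1179/4370*1/20 + 231/2185*1/10 + 105/437*1/10 + 73/190*3/20 = 231/2185 = pi_Q  (ok)
  1179/4370*1/20 + 231/2185*7/20 + 105/437*11/20 + 73/190*3/20 = 105/437 = pi_R  (ok)
  1179/4370*1/2 + 231/2185*9/20 + 105/437*1/5 + 73/190*2/5 = 73/190 = pi_S  (ok)

Answer: 1179/4370 231/2185 105/437 73/190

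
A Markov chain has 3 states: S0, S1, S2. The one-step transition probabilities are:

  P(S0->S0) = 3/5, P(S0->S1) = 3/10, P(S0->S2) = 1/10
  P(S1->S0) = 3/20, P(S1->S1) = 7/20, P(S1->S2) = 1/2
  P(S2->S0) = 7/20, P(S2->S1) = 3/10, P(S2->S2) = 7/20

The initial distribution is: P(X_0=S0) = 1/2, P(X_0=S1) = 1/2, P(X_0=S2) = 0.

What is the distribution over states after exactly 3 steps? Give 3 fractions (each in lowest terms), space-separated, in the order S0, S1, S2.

Propagating the distribution step by step (d_{t+1} = d_t * P):
d_0 = (S0=1/2, S1=1/2, S2=0)
  d_1[S0] = 1/2*3/5 + 1/2*3/20 + 0*7/20 = 3/8
  d_1[S1] = 1/2*3/10 + 1/2*7/20 + 0*3/10 = 13/40
  d_1[S2] = 1/2*1/10 + 1/2*1/2 + 0*7/20 = 3/10
d_1 = (S0=3/8, S1=13/40, S2=3/10)
  d_2[S0] = 3/8*3/5 + 13/40*3/20 + 3/10*7/20 = 303/800
  d_2[S1] = 3/8*3/10 + 13/40*7/20 + 3/10*3/10 = 253/800
  d_2[S2] = 3/8*1/10 + 13/40*1/2 + 3/10*7/20 = 61/200
d_2 = (S0=303/800, S1=253/800, S2=61/200)
  d_3[S0] = 303/800*3/5 + 253/800*3/20 + 61/200*7/20 = 6103/16000
  d_3[S1] = 303/800*3/10 + 253/800*7/20 + 61/200*3/10 = 5053/16000
  d_3[S2] = 303/800*1/10 + 253/800*1/2 + 61/200*7/20 = 1211/4000
d_3 = (S0=6103/16000, S1=5053/16000, S2=1211/4000)

Answer: 6103/16000 5053/16000 1211/4000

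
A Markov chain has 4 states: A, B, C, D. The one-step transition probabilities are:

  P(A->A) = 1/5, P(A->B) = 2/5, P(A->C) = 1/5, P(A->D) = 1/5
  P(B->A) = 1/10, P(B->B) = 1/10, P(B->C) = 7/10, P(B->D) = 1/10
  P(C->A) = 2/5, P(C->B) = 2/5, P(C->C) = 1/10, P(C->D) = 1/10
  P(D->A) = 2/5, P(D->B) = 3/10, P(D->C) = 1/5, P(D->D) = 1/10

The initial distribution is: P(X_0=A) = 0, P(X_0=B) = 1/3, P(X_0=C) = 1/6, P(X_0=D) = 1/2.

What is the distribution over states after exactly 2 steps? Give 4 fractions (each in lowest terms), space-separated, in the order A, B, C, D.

Propagating the distribution step by step (d_{t+1} = d_t * P):
d_0 = (A=0, B=1/3, C=1/6, D=1/2)
  d_1[A] = 0*1/5 + 1/3*1/10 + 1/6*2/5 + 1/2*2/5 = 3/10
  d_1[B] = 0*2/5 + 1/3*1/10 + 1/6*2/5 + 1/2*3/10 = 1/4
  d_1[C] = 0*1/5 + 1/3*7/10 + 1/6*1/10 + 1/2*1/5 = 7/20
  d_1[D] = 0*1/5 + 1/3*1/10 + 1/6*1/10 + 1/2*1/10 = 1/10
d_1 = (A=3/10, B=1/4, C=7/20, D=1/10)
  d_2[A] = 3/10*1/5 + 1/4*1/10 + 7/20*2/5 + 1/10*2/5 = 53/200
  d_2[B] = 3/10*2/5 + 1/4*1/10 + 7/20*2/5 + 1/10*3/10 = 63/200
  d_2[C] = 3/10*1/5 + 1/4*7/10 + 7/20*1/10 + 1/10*1/5 = 29/100
  d_2[D] = 3/10*1/5 + 1/4*1/10 + 7/20*1/10 + 1/10*1/10 = 13/100
d_2 = (A=53/200, B=63/200, C=29/100, D=13/100)

Answer: 53/200 63/200 29/100 13/100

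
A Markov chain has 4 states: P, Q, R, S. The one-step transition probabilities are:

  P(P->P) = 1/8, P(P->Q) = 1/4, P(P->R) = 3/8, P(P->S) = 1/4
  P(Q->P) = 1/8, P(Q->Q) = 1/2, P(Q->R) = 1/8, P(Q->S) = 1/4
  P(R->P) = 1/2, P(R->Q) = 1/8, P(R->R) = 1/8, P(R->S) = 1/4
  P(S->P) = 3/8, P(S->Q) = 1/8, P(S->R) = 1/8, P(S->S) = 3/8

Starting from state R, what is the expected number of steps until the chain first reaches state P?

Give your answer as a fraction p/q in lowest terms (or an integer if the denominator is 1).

Answer: 280/109

Derivation:
Let h_i = expected steps to first reach P from state i.
Boundary: h_P = 0.
First-step equations for the other states:
  h_Q = 1 + 1/8*h_P + 1/2*h_Q + 1/8*h_R + 1/4*h_S
  h_R = 1 + 1/2*h_P + 1/8*h_Q + 1/8*h_R + 1/4*h_S
  h_S = 1 + 3/8*h_P + 1/8*h_Q + 1/8*h_R + 3/8*h_S

Substituting h_P = 0 and rearranging gives the linear system (I - Q) h = 1:
  [1/2, -1/8, -1/4] . (h_Q, h_R, h_S) = 1
  [-1/8, 7/8, -1/4] . (h_Q, h_R, h_S) = 1
  [-1/8, -1/8, 5/8] . (h_Q, h_R, h_S) = 1

Solving yields:
  h_Q = 448/109
  h_R = 280/109
  h_S = 320/109

Starting state is R, so the expected hitting time is h_R = 280/109.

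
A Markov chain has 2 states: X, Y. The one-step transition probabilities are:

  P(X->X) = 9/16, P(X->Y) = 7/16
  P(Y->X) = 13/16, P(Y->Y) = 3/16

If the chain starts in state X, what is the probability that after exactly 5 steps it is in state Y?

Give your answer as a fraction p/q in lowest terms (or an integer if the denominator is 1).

Answer: 1435/4096

Derivation:
Computing P^5 by repeated multiplication:
P^1 =
  X: [9/16, 7/16]
  Y: [13/16, 3/16]
P^2 =
  X: [43/64, 21/64]
  Y: [39/64, 25/64]
P^3 =
  X: [165/256, 91/256]
  Y: [169/256, 87/256]
P^4 =
  X: [667/1024, 357/1024]
  Y: [663/1024, 361/1024]
P^5 =
  X: [2661/4096, 1435/4096]
  Y: [2665/4096, 1431/4096]

(P^5)[X -> Y] = 1435/4096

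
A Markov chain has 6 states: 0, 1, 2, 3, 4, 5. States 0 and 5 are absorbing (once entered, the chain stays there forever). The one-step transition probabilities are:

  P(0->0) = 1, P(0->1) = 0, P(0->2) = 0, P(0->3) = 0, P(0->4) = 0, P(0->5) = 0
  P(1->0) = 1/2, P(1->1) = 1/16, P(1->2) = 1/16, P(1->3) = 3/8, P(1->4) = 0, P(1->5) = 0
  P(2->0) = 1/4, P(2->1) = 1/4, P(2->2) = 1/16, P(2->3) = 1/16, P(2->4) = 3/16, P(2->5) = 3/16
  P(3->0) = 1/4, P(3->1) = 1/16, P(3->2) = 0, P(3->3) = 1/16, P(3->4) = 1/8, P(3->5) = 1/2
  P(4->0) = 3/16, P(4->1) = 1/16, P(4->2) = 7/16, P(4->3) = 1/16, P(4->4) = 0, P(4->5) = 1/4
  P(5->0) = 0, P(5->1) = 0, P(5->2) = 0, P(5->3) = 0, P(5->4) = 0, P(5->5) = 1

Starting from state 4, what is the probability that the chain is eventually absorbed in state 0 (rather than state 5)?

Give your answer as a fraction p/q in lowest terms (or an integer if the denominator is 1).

Let a_i = P(absorbed in 0 | start in state i).
Boundary conditions: a_0 = 1, a_5 = 0.
For each transient state i, a_i = sum_j P(i->j) * a_j:
  a_1 = 1/2*a_0 + 1/16*a_1 + 1/16*a_2 + 3/8*a_3 + 0*a_4 + 0*a_5
  a_2 = 1/4*a_0 + 1/4*a_1 + 1/16*a_2 + 1/16*a_3 + 3/16*a_4 + 3/16*a_5
  a_3 = 1/4*a_0 + 1/16*a_1 + 0*a_2 + 1/16*a_3 + 1/8*a_4 + 1/2*a_5
  a_4 = 3/16*a_0 + 1/16*a_1 + 7/16*a_2 + 1/16*a_3 + 0*a_4 + 1/4*a_5

Substituting a_0 = 1 and a_5 = 0, rearrange to (I - Q) a = r where r[i] = P(i -> 0):
  [15/16, -1/16, -3/8, 0] . (a_1, a_2, a_3, a_4) = 1/2
  [-1/4, 15/16, -1/16, -3/16] . (a_1, a_2, a_3, a_4) = 1/4
  [-1/16, 0, 15/16, -1/8] . (a_1, a_2, a_3, a_4) = 1/4
  [-1/16, -7/16, -1/16, 1] . (a_1, a_2, a_3, a_4) = 3/16

Solving yields:
  a_1 = 33229/45767
  a_2 = 26945/45767
  a_3 = 17559/45767
  a_4 = 23544/45767

Starting state is 4, so the absorption probability is a_4 = 23544/45767.

Answer: 23544/45767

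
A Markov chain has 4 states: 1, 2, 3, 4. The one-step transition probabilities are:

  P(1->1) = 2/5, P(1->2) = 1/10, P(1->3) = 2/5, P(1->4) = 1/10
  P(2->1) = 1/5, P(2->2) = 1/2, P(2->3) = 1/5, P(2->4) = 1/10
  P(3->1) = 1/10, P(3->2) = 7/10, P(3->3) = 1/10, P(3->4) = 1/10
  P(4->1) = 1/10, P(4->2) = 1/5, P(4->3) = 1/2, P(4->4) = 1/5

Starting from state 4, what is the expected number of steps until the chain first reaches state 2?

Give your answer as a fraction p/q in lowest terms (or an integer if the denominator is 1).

Answer: 245/88

Derivation:
Let h_i = expected steps to first reach 2 from state i.
Boundary: h_2 = 0.
First-step equations for the other states:
  h_1 = 1 + 2/5*h_1 + 1/10*h_2 + 2/5*h_3 + 1/10*h_4
  h_3 = 1 + 1/10*h_1 + 7/10*h_2 + 1/10*h_3 + 1/10*h_4
  h_4 = 1 + 1/10*h_1 + 1/5*h_2 + 1/2*h_3 + 1/5*h_4

Substituting h_2 = 0 and rearranging gives the linear system (I - Q) h = 1:
  [3/5, -2/5, -1/10] . (h_1, h_3, h_4) = 1
  [-1/10, 9/10, -1/10] . (h_1, h_3, h_4) = 1
  [-1/10, -1/2, 4/5] . (h_1, h_3, h_4) = 1

Solving yields:
  h_1 = 585/176
  h_3 = 315/176
  h_4 = 245/88

Starting state is 4, so the expected hitting time is h_4 = 245/88.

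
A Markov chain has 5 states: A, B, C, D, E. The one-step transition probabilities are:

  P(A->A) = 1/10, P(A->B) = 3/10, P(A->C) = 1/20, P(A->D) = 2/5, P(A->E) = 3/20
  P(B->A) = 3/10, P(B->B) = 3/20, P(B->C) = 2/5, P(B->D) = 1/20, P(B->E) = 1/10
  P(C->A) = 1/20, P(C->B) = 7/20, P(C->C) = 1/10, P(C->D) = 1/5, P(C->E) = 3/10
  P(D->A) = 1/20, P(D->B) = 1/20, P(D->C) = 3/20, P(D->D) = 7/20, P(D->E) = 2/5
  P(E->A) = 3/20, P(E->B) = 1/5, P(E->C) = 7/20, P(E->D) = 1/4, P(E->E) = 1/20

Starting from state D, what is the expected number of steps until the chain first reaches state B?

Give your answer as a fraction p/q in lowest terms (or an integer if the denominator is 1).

Answer: 222540/36979

Derivation:
Let h_i = expected steps to first reach B from state i.
Boundary: h_B = 0.
First-step equations for the other states:
  h_A = 1 + 1/10*h_A + 3/10*h_B + 1/20*h_C + 2/5*h_D + 3/20*h_E
  h_C = 1 + 1/20*h_A + 7/20*h_B + 1/10*h_C + 1/5*h_D + 3/10*h_E
  h_D = 1 + 1/20*h_A + 1/20*h_B + 3/20*h_C + 7/20*h_D + 2/5*h_E
  h_E = 1 + 3/20*h_A + 1/5*h_B + 7/20*h_C + 1/4*h_D + 1/20*h_E

Substituting h_B = 0 and rearranging gives the linear system (I - Q) h = 1:
  [9/10, -1/20, -2/5, -3/20] . (h_A, h_C, h_D, h_E) = 1
  [-1/20, 9/10, -1/5, -3/10] . (h_A, h_C, h_D, h_E) = 1
  [-1/20, -3/20, 13/20, -2/5] . (h_A, h_C, h_D, h_E) = 1
  [-3/20, -7/20, -1/4, 19/20] . (h_A, h_C, h_D, h_E) = 1

Solving yields:
  h_A = 179980/36979
  h_C = 162460/36979
  h_D = 222540/36979
  h_E = 185760/36979

Starting state is D, so the expected hitting time is h_D = 222540/36979.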